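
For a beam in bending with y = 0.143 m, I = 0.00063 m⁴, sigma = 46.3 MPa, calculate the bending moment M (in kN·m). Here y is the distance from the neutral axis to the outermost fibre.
Model: a beam in bending, so sigma = (M·y) / I.
Solve for M: M = (sigma·I) / y.
Convert to SI units:
  sigma = 46.3 MPa = 4.63 × 10⁷ Pa
Substitute:
  M = ((4.63 × 10⁷) × 0.00063) / 0.143
  M = 204000 N·m
Convert: M = 204000 N·m = 204 kN·m
Final answer: M = 204 kN·m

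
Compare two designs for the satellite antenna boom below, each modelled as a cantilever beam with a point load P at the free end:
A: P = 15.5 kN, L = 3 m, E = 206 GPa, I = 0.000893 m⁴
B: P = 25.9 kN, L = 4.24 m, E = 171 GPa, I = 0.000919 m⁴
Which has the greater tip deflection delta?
Model: a cantilever beam with a point load P at the free end, so delta = (P·L^3) / (3·E·I) (SI units).
  A: delta = (15500 × 3^3) / (3 × (2.06 × 10¹¹) × 0.000893) = 0.0007583 m = 0.7583 mm
  B: delta = (25900 × 4.24^3) / (3 × (1.71 × 10¹¹) × 0.000919) = 0.004188 m = 4.188 mm
4.188 mm > 0.7583 mm, so B is larger.
Final answer: B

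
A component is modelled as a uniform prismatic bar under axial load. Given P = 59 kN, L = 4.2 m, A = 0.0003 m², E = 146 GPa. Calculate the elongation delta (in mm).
Model: a uniform prismatic bar under axial load, so delta = (P·L) / (A·E).
Convert to SI units:
  P = 59 kN = 59000 N
  E = 146 GPa = 1.46 × 10¹¹ Pa
Substitute:
  delta = (59000 × 4.2) / (0.0003 × (1.46 × 10¹¹))
  delta = 0.005658 m
Convert: delta = 0.005658 m = 5.658 mm
Final answer: delta = 5.658 mm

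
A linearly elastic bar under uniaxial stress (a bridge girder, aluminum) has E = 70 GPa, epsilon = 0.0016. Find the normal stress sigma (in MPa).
Model: a linearly elastic bar under uniaxial stress, so sigma = E·epsilon.
Convert to SI units:
  E = 70 GPa = 7 × 10¹⁰ Pa
Substitute:
  sigma = (7 × 10¹⁰) × 0.0016
  sigma = 1.12 × 10⁸ Pa
Convert: sigma = 1.12 × 10⁸ Pa = 112 MPa
Final answer: sigma = 112 MPa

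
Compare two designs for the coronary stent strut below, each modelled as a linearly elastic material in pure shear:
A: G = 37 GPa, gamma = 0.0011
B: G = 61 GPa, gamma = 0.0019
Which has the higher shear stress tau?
Model: a linearly elastic material in pure shear, so tau = G·gamma (SI units).
  A: tau = (3.7 × 10¹⁰) × 0.0011 = 4.07 × 10⁷ Pa = 40.7 MPa
  B: tau = (6.1 × 10¹⁰) × 0.0019 = 1.159 × 10⁸ Pa = 115.9 MPa
115.9 MPa > 40.7 MPa, so B is larger.
Final answer: B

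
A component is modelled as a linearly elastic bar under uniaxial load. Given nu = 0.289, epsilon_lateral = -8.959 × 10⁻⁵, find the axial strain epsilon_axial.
Model: a linearly elastic bar under uniaxial load, so epsilon_lateral = -nu·epsilon_axial.
Solve for epsilon_axial: epsilon_axial = -epsilon_lateral / nu.
Substitute:
  epsilon_axial = -(-8.959 × 10⁻⁵) / 0.289
  epsilon_axial = 0.00031
Final answer: epsilon_axial = 0.00031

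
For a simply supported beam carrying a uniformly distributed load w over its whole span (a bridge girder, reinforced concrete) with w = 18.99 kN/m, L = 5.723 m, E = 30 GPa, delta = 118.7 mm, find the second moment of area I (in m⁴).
Model: a simply supported beam carrying a uniformly distributed load w over its whole span, so delta = (5·w·L^4) / (384·E·I).
Solve for I: I = (5·w·L^4) / (384·delta·E).
Convert to SI units:
  w = 18.99 kN/m = 18990 N/m
  E = 30 GPa = 3 × 10¹⁰ Pa
  delta = 118.7 mm = 0.1187 m
Substitute:
  I = (5 × 18990 × 5.723^4) / (384 × 0.1187 × (3 × 10¹⁰))
  I = 7.449 × 10⁻⁵ m⁴
Final answer: I = 7.449 × 10⁻⁵ m⁴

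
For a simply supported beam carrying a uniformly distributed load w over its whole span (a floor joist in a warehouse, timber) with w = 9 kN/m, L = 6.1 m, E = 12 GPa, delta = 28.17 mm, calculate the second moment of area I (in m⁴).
Model: a simply supported beam carrying a uniformly distributed load w over its whole span, so delta = (5·w·L^4) / (384·E·I).
Solve for I: I = (5·w·L^4) / (384·delta·E).
Convert to SI units:
  w = 9 kN/m = 9000 N/m
  E = 12 GPa = 1.2 × 10¹⁰ Pa
  delta = 28.17 mm = 0.02817 m
Substitute:
  I = (5 × 9000 × 6.1^4) / (384 × 0.02817 × (1.2 × 10¹⁰))
  I = 0.00048 m⁴
Final answer: I = 0.00048 m⁴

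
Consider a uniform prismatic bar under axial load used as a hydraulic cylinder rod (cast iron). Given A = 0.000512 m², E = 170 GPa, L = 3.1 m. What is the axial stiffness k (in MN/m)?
Model: a uniform prismatic bar under axial load, so k = (A·E) / L.
Convert to SI units:
  E = 170 GPa = 1.7 × 10¹¹ Pa
Substitute:
  k = (0.000512 × (1.7 × 10¹¹)) / 3.1
  k = 2.808 × 10⁷ N/m
Convert: k = 2.808 × 10⁷ N/m = 28.08 MN/m
Final answer: k = 28.08 MN/m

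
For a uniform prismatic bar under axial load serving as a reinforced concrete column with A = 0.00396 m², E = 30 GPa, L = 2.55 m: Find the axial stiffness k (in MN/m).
Model: a uniform prismatic bar under axial load, so k = (A·E) / L.
Convert to SI units:
  E = 30 GPa = 3 × 10¹⁰ Pa
Substitute:
  k = (0.00396 × (3 × 10¹⁰)) / 2.55
  k = 4.659 × 10⁷ N/m
Convert: k = 4.659 × 10⁷ N/m = 46.59 MN/m
Final answer: k = 46.59 MN/m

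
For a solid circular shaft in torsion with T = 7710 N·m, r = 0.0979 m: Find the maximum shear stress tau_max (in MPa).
Model: a solid circular shaft in torsion, so tau_max = (2·T) / (π·r^3).
Substitute:
  tau_max = (2 × 7710) / (π × 0.0979^3)
  tau_max = 5.231 × 10⁶ Pa
Convert: tau_max = 5.231 × 10⁶ Pa = 5.231 MPa
Final answer: tau_max = 5.231 MPa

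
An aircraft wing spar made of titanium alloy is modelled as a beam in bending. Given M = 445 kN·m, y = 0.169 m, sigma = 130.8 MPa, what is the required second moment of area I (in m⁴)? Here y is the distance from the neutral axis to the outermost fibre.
Model: a beam in bending, so sigma = (M·y) / I.
Solve for I: I = (M·y) / sigma.
Convert to SI units:
  M = 445 kN·m = 445000 N·m
  sigma = 130.8 MPa = 1.308 × 10⁸ Pa
Substitute:
  I = (445000 × 0.169) / (1.308 × 10⁸)
  I = 0.000575 m⁴
Final answer: I = 0.000575 m⁴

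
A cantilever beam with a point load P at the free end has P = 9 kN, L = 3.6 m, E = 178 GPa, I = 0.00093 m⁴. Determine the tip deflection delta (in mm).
Model: a cantilever beam with a point load P at the free end, so delta = (P·L^3) / (3·E·I).
Convert to SI units:
  P = 9 kN = 9000 N
  E = 178 GPa = 1.78 × 10¹¹ Pa
Substitute:
  delta = (9000 × 3.6^3) / (3 × (1.78 × 10¹¹) × 0.00093)
  delta = 0.0008455 m
Convert: delta = 0.0008455 m = 0.8455 mm
Final answer: delta = 0.8455 mm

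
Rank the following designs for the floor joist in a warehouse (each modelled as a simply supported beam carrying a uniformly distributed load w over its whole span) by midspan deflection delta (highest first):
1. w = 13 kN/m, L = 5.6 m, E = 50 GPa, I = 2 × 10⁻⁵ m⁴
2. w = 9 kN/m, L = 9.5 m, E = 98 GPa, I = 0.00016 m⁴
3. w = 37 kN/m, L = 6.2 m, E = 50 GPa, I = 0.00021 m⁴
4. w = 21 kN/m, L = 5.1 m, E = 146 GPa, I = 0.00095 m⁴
Model: a simply supported beam carrying a uniformly distributed load w over its whole span, so delta = (5·w·L^4) / (384·E·I) (SI units).
  Case 1: delta = (5 × 13000 × 5.6^4) / (384 × (5 × 10¹⁰) × (2 × 10⁻⁵)) = 0.1665 m = 166.5 mm
  Case 2: delta = (5 × 9000 × 9.5^4) / (384 × (9.8 × 10¹⁰) × 0.00016) = 0.06087 m = 60.87 mm
  Case 3: delta = (5 × 37000 × 6.2^4) / (384 × (5 × 10¹⁰) × 0.00021) = 0.0678 m = 67.8 mm
  Case 4: delta = (5 × 21000 × 5.1^4) / (384 × (1.46 × 10¹¹) × 0.00095) = 0.001334 m = 1.334 mm
Ordering: 166.5 mm (case 1) > 67.8 mm (case 3) > 60.87 mm (case 2) > 1.334 mm (case 4)
Final answer: 1, 3, 2, 4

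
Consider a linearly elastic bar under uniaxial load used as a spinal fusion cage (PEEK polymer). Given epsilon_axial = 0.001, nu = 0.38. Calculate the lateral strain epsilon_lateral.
Model: a linearly elastic bar under uniaxial load, so epsilon_lateral = -nu·epsilon_axial.
Substitute:
  epsilon_lateral = -(0.38 × 0.001)
  epsilon_lateral = -0.00038
Final answer: epsilon_lateral = -0.00038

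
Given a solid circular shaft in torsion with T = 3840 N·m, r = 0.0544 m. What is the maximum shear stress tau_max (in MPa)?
Model: a solid circular shaft in torsion, so tau_max = (2·T) / (π·r^3).
Substitute:
  tau_max = (2 × 3840) / (π × 0.0544^3)
  tau_max = 1.518 × 10⁷ Pa
Convert: tau_max = 1.518 × 10⁷ Pa = 15.18 MPa
Final answer: tau_max = 15.18 MPa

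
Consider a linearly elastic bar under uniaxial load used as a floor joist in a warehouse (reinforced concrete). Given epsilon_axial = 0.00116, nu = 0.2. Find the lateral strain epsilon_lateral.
Model: a linearly elastic bar under uniaxial load, so epsilon_lateral = -nu·epsilon_axial.
Substitute:
  epsilon_lateral = -(0.2 × 0.00116)
  epsilon_lateral = -0.000232
Final answer: epsilon_lateral = -0.000232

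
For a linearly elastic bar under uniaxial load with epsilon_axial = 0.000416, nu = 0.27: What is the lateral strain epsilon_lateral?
Model: a linearly elastic bar under uniaxial load, so epsilon_lateral = -nu·epsilon_axial.
Substitute:
  epsilon_lateral = -(0.27 × 0.000416)
  epsilon_lateral = -0.0001123
Final answer: epsilon_lateral = -0.0001123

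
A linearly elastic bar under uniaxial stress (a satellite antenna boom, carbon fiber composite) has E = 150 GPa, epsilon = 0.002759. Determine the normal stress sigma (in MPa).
Model: a linearly elastic bar under uniaxial stress, so sigma = E·epsilon.
Convert to SI units:
  E = 150 GPa = 1.5 × 10¹¹ Pa
Substitute:
  sigma = (1.5 × 10¹¹) × 0.002759
  sigma = 4.138 × 10⁸ Pa
Convert: sigma = 4.138 × 10⁸ Pa = 413.8 MPa
Final answer: sigma = 413.8 MPa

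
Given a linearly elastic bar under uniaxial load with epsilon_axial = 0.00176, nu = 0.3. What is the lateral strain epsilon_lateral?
Model: a linearly elastic bar under uniaxial load, so epsilon_lateral = -nu·epsilon_axial.
Substitute:
  epsilon_lateral = -(0.3 × 0.00176)
  epsilon_lateral = -0.000528
Final answer: epsilon_lateral = -0.000528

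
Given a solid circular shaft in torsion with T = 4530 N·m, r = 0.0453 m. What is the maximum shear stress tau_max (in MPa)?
Model: a solid circular shaft in torsion, so tau_max = (2·T) / (π·r^3).
Substitute:
  tau_max = (2 × 4530) / (π × 0.0453^3)
  tau_max = 3.102 × 10⁷ Pa
Convert: tau_max = 3.102 × 10⁷ Pa = 31.02 MPa
Final answer: tau_max = 31.02 MPa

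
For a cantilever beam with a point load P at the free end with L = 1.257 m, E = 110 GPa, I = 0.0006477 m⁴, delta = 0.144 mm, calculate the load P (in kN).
Model: a cantilever beam with a point load P at the free end, so delta = (P·L^3) / (3·E·I).
Solve for P: P = (3·delta·E·I) / L^3.
Convert to SI units:
  E = 110 GPa = 1.1 × 10¹¹ Pa
  delta = 0.144 mm = 0.000144 m
Substitute:
  P = (3 × 0.000144 × (1.1 × 10¹¹) × 0.0006477) / 1.257^3
  P = 15500 N
Convert: P = 15500 N = 15.5 kN
Final answer: P = 15.5 kN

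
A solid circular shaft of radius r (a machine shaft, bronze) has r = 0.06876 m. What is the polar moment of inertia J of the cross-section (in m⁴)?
Model: a solid circular shaft of radius r, so J = (π·r^4) / 2.
Substitute:
  J = (π × 0.06876^4) / 2
  J = 3.511 × 10⁻⁵ m⁴
Final answer: J = 3.511 × 10⁻⁵ m⁴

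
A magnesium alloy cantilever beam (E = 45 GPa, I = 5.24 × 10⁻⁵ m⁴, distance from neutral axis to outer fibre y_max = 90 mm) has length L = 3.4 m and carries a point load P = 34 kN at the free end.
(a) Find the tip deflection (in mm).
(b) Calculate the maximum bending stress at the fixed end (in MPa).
(a) Tip deflection of a cantilever with an end point load: δ = P·L^3 / (3·E·I). Convert P = 34 kN = 34000 N, E = 45 GPa = 4.5 × 10¹⁰ Pa.
  δ = (34000 × 3.4^3) / (3 × (4.5 × 10¹⁰) × (5.24 × 10⁻⁵)) = 0.1889 m = 188.9 mm
(b) Maximum bending moment at the fixed end: M = P·L = 34000 × 3.4 = 115600 N·m. Convert y_max = 90 mm = 0.09 m.
  σ = M·y_max / I = (115600 × 0.09) / (5.24 × 10⁻⁵) = 1.985 × 10⁸ Pa = 198.5 MPa
Final answer: (a) δ = 188.9 mm, (b) σ = 198.5 MPa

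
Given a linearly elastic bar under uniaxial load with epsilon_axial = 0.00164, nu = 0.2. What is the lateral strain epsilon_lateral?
Model: a linearly elastic bar under uniaxial load, so epsilon_lateral = -nu·epsilon_axial.
Substitute:
  epsilon_lateral = -(0.2 × 0.00164)
  epsilon_lateral = -0.000328
Final answer: epsilon_lateral = -0.000328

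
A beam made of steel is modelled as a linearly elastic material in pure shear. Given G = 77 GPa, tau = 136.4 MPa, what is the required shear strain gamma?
Model: a linearly elastic material in pure shear, so tau = G·gamma.
Solve for gamma: gamma = tau / G.
Convert to SI units:
  G = 77 GPa = 7.7 × 10¹⁰ Pa
  tau = 136.4 MPa = 1.364 × 10⁸ Pa
Substitute:
  gamma = (1.364 × 10⁸) / (7.7 × 10¹⁰)
  gamma = 0.001771
Final answer: gamma = 0.001771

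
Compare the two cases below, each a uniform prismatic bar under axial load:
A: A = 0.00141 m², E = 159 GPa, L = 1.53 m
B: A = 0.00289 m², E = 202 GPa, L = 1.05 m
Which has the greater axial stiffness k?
Model: a uniform prismatic bar under axial load, so k = (A·E) / L (SI units).
  A: k = (0.00141 × (1.59 × 10¹¹)) / 1.53 = 1.465 × 10⁸ N/m = 146.5 MN/m
  B: k = (0.00289 × (2.02 × 10¹¹)) / 1.05 = 5.56 × 10⁸ N/m = 556 MN/m
556 MN/m > 146.5 MN/m, so B is larger.
Final answer: B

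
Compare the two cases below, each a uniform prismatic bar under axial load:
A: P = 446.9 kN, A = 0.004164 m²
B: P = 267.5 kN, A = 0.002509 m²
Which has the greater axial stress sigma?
Model: a uniform prismatic bar under axial load, so sigma = P / A (SI units).
  A: sigma = 446900 / 0.004164 = 1.073 × 10⁸ Pa = 107.3 MPa
  B: sigma = 267500 / 0.002509 = 1.066 × 10⁸ Pa = 106.6 MPa
107.3 MPa > 106.6 MPa, so A is larger.
Final answer: A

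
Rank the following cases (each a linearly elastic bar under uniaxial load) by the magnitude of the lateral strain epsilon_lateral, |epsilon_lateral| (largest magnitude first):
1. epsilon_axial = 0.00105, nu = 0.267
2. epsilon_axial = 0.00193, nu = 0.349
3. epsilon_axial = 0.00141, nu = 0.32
Model: a linearly elastic bar under uniaxial load, so epsilon_lateral = -nu·epsilon_axial (SI units).
  Case 1: epsilon_lateral = -(0.267 × 0.00105) = -0.0002804
  Case 2: epsilon_lateral = -(0.349 × 0.00193) = -0.0006736
  Case 3: epsilon_lateral = -(0.32 × 0.00141) = -0.0004512
Ordering by |epsilon_lateral|: 0.0006736 (case 2) > 0.0004512 (case 3) > 0.0002804 (case 1)
Final answer: 2, 3, 1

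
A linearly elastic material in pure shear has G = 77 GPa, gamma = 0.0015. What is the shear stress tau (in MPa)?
Model: a linearly elastic material in pure shear, so tau = G·gamma.
Convert to SI units:
  G = 77 GPa = 7.7 × 10¹⁰ Pa
Substitute:
  tau = (7.7 × 10¹⁰) × 0.0015
  tau = 1.155 × 10⁸ Pa
Convert: tau = 1.155 × 10⁸ Pa = 115.5 MPa
Final answer: tau = 115.5 MPa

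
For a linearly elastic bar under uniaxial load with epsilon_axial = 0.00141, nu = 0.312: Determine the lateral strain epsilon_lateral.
Model: a linearly elastic bar under uniaxial load, so epsilon_lateral = -nu·epsilon_axial.
Substitute:
  epsilon_lateral = -(0.312 × 0.00141)
  epsilon_lateral = -0.0004399
Final answer: epsilon_lateral = -0.0004399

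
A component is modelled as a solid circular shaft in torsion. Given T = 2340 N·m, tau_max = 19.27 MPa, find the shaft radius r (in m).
Model: a solid circular shaft in torsion, so tau_max = (2·T) / (π·r^3).
Solve for r: r = ((2·T) / (π·tau_max))^(1/3).
Convert to SI units:
  tau_max = 19.27 MPa = 1.927 × 10⁷ Pa
Substitute:
  r = ((2 × 2340) / (π × (1.927 × 10⁷)))^(1/3)
  r = 0.0426 m
Final answer: r = 0.0426 m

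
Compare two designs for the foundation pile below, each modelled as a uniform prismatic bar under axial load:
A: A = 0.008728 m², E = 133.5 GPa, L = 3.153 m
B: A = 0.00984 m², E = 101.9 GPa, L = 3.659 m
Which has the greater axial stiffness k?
Model: a uniform prismatic bar under axial load, so k = (A·E) / L (SI units).
  A: k = (0.008728 × (1.335 × 10¹¹)) / 3.153 = 3.695 × 10⁸ N/m = 369.5 MN/m
  B: k = (0.00984 × (1.019 × 10¹¹)) / 3.659 = 2.74 × 10⁸ N/m = 274 MN/m
369.5 MN/m > 274 MN/m, so A is larger.
Final answer: A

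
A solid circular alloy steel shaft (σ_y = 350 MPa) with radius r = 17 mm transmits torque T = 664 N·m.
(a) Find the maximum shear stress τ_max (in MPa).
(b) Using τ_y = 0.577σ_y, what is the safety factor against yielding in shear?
(a) For a solid circular shaft, τ_max = T·r/J with J = π·r^4/2, i.e. τ_max = 2·T / (π·r^3). Convert r = 17 mm = 0.017 m.
  τ_max = (2 × 664) / (π × 0.017^3) = 8.604 × 10⁷ Pa = 86.04 MPa
(b) τ_y = 0.577 × 350 = 201.95 MPa
  SF = τ_y/τ_max = 201.95 / 86.04 = 2.347
Final answer: (a) τ_max = 86.04 MPa, (b) SF = 2.347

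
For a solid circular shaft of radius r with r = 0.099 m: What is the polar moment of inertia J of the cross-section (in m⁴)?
Model: a solid circular shaft of radius r, so J = (π·r^4) / 2.
Substitute:
  J = (π × 0.099^4) / 2
  J = 0.0001509 m⁴
Final answer: J = 0.0001509 m⁴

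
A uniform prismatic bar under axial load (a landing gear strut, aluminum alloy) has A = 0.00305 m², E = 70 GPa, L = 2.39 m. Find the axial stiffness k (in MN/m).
Model: a uniform prismatic bar under axial load, so k = (A·E) / L.
Convert to SI units:
  E = 70 GPa = 7 × 10¹⁰ Pa
Substitute:
  k = (0.00305 × (7 × 10¹⁰)) / 2.39
  k = 8.933 × 10⁷ N/m
Convert: k = 8.933 × 10⁷ N/m = 89.33 MN/m
Final answer: k = 89.33 MN/m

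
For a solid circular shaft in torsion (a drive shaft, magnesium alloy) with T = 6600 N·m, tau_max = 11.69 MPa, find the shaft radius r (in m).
Model: a solid circular shaft in torsion, so tau_max = (2·T) / (π·r^3).
Solve for r: r = ((2·T) / (π·tau_max))^(1/3).
Convert to SI units:
  tau_max = 11.69 MPa = 1.169 × 10⁷ Pa
Substitute:
  r = ((2 × 6600) / (π × (1.169 × 10⁷)))^(1/3)
  r = 0.0711 m
Final answer: r = 0.0711 m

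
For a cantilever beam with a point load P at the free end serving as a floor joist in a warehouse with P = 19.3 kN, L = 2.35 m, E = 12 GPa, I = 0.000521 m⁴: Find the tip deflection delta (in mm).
Model: a cantilever beam with a point load P at the free end, so delta = (P·L^3) / (3·E·I).
Convert to SI units:
  P = 19.3 kN = 19300 N
  E = 12 GPa = 1.2 × 10¹⁰ Pa
Substitute:
  delta = (19300 × 2.35^3) / (3 × (1.2 × 10¹⁰) × 0.000521)
  delta = 0.01335 m
Convert: delta = 0.01335 m = 13.35 mm
Final answer: delta = 13.35 mm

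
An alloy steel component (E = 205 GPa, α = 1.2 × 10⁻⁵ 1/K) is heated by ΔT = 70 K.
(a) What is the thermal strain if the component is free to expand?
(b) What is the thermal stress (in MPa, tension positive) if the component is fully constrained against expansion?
(a) Free thermal strain ε_th = α·ΔT = (1.2 × 10⁻⁵) × 70 = 0.00084
(b) Fully constrained, the expansion is suppressed, so σ = -E·α·ΔT. Convert E = 205 GPa = 2.05 × 10¹¹ Pa.
  σ = -(2.05 × 10¹¹) × (1.2 × 10⁻⁵) × 70 = -1.722 × 10⁸ Pa = -172.2 MPa (compressive)
Final answer: (a) ε_th = 0.00084, (b) σ = -172.2 MPa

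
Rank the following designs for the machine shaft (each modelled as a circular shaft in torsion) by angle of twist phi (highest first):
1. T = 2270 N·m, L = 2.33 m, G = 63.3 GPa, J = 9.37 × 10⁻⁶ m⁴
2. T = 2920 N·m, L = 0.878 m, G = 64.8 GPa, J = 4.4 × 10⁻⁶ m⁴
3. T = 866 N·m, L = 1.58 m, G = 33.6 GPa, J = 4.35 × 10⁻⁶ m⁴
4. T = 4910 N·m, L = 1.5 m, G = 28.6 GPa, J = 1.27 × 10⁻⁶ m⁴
Model: a circular shaft in torsion, so phi = (T·L) / (G·J) (SI units).
  Case 1: phi = (2270 × 2.33) / ((6.33 × 10¹⁰) × (9.37 × 10⁻⁶)) = 0.008917 rad = 0.5109°
  Case 2: phi = (2920 × 0.878) / ((6.48 × 10¹⁰) × (4.4 × 10⁻⁶)) = 0.008992 rad = 0.5152°
  Case 3: phi = (866 × 1.58) / ((3.36 × 10¹⁰) × (4.35 × 10⁻⁶)) = 0.009362 rad = 0.5364°
  Case 4: phi = (4910 × 1.5) / ((2.86 × 10¹⁰) × (1.27 × 10⁻⁶)) = 0.2028 rad = 11.62°
Ordering: 11.62° (case 4) > 0.5364° (case 3) > 0.5152° (case 2) > 0.5109° (case 1)
Final answer: 4, 3, 2, 1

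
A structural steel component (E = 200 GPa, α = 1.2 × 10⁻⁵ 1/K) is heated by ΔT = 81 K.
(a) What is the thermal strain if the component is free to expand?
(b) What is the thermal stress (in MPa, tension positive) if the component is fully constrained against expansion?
(a) Free thermal strain ε_th = α·ΔT = (1.2 × 10⁻⁵) × 81 = 0.000972
(b) Fully constrained, the expansion is suppressed, so σ = -E·α·ΔT. Convert E = 200 GPa = 2 × 10¹¹ Pa.
  σ = -(2 × 10¹¹) × (1.2 × 10⁻⁵) × 81 = -1.944 × 10⁸ Pa = -194.4 MPa (compressive)
Final answer: (a) ε_th = 0.000972, (b) σ = -194.4 MPa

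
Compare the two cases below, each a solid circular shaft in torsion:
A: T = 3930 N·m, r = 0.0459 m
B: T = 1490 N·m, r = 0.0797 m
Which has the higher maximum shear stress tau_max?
Model: a solid circular shaft in torsion, so tau_max = (2·T) / (π·r^3) (SI units).
  A: tau_max = (2 × 3930) / (π × 0.0459^3) = 2.587 × 10⁷ Pa = 25.87 MPa
  B: tau_max = (2 × 1490) / (π × 0.0797^3) = 1.874 × 10⁶ Pa = 1.874 MPa
25.87 MPa > 1.874 MPa, so A is larger.
Final answer: A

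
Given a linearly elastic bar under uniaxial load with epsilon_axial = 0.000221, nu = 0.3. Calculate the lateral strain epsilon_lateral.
Model: a linearly elastic bar under uniaxial load, so epsilon_lateral = -nu·epsilon_axial.
Substitute:
  epsilon_lateral = -(0.3 × 0.000221)
  epsilon_lateral = -6.63 × 10⁻⁵
Final answer: epsilon_lateral = -6.63 × 10⁻⁵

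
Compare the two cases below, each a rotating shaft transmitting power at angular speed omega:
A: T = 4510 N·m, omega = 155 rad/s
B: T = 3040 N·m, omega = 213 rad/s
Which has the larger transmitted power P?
Model: a rotating shaft transmitting power at angular speed omega, so P = T·omega (SI units).
  A: P = 4510 × 155 = 699000 W = 699 kW
  B: P = 3040 × 213 = 647500 W = 647.5 kW
699 kW > 647.5 kW, so A is larger.
Final answer: A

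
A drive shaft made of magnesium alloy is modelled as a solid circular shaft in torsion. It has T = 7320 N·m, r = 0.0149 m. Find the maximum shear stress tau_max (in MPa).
Model: a solid circular shaft in torsion, so tau_max = (2·T) / (π·r^3).
Substitute:
  tau_max = (2 × 7320) / (π × 0.0149^3)
  tau_max = 1.409 × 10⁹ Pa
Convert: tau_max = 1.409 × 10⁹ Pa = 1409 MPa
Final answer: tau_max = 1409 MPa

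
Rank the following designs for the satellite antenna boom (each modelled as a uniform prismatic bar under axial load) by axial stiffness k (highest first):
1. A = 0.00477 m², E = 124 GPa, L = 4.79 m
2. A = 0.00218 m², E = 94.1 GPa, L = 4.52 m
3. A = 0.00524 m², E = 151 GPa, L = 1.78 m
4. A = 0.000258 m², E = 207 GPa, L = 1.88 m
Model: a uniform prismatic bar under axial load, so k = (A·E) / L (SI units).
  Case 1: k = (0.00477 × (1.24 × 10¹¹)) / 4.79 = 1.235 × 10⁸ N/m = 123.5 MN/m
  Case 2: k = (0.00218 × (9.41 × 10¹⁰)) / 4.52 = 4.538 × 10⁷ N/m = 45.38 MN/m
  Case 3: k = (0.00524 × (1.51 × 10¹¹)) / 1.78 = 4.445 × 10⁸ N/m = 444.5 MN/m
  Case 4: k = (0.000258 × (2.07 × 10¹¹)) / 1.88 = 2.841 × 10⁷ N/m = 28.41 MN/m
Ordering: 444.5 MN/m (case 3) > 123.5 MN/m (case 1) > 45.38 MN/m (case 2) > 28.41 MN/m (case 4)
Final answer: 3, 1, 2, 4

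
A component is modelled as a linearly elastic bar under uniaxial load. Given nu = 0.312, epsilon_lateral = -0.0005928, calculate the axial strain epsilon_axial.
Model: a linearly elastic bar under uniaxial load, so epsilon_lateral = -nu·epsilon_axial.
Solve for epsilon_axial: epsilon_axial = -epsilon_lateral / nu.
Substitute:
  epsilon_axial = -(-0.0005928) / 0.312
  epsilon_axial = 0.0019
Final answer: epsilon_axial = 0.0019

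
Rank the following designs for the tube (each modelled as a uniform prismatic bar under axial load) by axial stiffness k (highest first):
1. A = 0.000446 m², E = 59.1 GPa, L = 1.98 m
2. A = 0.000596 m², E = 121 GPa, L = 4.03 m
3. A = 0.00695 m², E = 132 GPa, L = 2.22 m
Model: a uniform prismatic bar under axial load, so k = (A·E) / L (SI units).
  Case 1: k = (0.000446 × (5.91 × 10¹⁰)) / 1.98 = 1.331 × 10⁷ N/m = 13.31 MN/m
  Case 2: k = (0.000596 × (1.21 × 10¹¹)) / 4.03 = 1.789 × 10⁷ N/m = 17.89 MN/m
  Case 3: k = (0.00695 × (1.32 × 10¹¹)) / 2.22 = 4.132 × 10⁸ N/m = 413.2 MN/m
Ordering: 413.2 MN/m (case 3) > 17.89 MN/m (case 2) > 13.31 MN/m (case 1)
Final answer: 3, 2, 1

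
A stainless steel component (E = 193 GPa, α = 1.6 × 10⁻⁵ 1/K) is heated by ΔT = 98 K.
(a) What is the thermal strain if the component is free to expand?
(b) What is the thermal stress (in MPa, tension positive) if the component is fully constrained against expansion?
(a) Free thermal strain ε_th = α·ΔT = (1.6 × 10⁻⁵) × 98 = 0.001568
(b) Fully constrained, the expansion is suppressed, so σ = -E·α·ΔT. Convert E = 193 GPa = 1.93 × 10¹¹ Pa.
  σ = -(1.93 × 10¹¹) × (1.6 × 10⁻⁵) × 98 = -3.026 × 10⁸ Pa = -302.6 MPa (compressive)
Final answer: (a) ε_th = 0.001568, (b) σ = -302.6 MPa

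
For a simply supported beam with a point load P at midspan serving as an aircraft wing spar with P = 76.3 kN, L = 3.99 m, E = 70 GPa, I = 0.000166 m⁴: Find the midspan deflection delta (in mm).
Model: a simply supported beam with a point load P at midspan, so delta = (P·L^3) / (48·E·I).
Convert to SI units:
  P = 76.3 kN = 76300 N
  E = 70 GPa = 7 × 10¹⁰ Pa
Substitute:
  delta = (76300 × 3.99^3) / (48 × (7 × 10¹⁰) × 0.000166)
  delta = 0.00869 m
Convert: delta = 0.00869 m = 8.69 mm
Final answer: delta = 8.69 mm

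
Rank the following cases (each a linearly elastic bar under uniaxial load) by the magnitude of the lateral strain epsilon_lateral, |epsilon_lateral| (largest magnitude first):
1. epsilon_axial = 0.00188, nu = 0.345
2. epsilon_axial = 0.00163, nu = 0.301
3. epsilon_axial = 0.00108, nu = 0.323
Model: a linearly elastic bar under uniaxial load, so epsilon_lateral = -nu·epsilon_axial (SI units).
  Case 1: epsilon_lateral = -(0.345 × 0.00188) = -0.0006486
  Case 2: epsilon_lateral = -(0.301 × 0.00163) = -0.0004906
  Case 3: epsilon_lateral = -(0.323 × 0.00108) = -0.0003488
Ordering by |epsilon_lateral|: 0.0006486 (case 1) > 0.0004906 (case 2) > 0.0003488 (case 3)
Final answer: 1, 2, 3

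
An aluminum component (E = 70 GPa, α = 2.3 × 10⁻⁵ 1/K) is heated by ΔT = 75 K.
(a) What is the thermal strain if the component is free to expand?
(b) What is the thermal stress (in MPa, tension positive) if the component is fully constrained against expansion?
(a) Free thermal strain ε_th = α·ΔT = (2.3 × 10⁻⁵) × 75 = 0.001725
(b) Fully constrained, the expansion is suppressed, so σ = -E·α·ΔT. Convert E = 70 GPa = 7 × 10¹⁰ Pa.
  σ = -(7 × 10¹⁰) × (2.3 × 10⁻⁵) × 75 = -1.208 × 10⁸ Pa = -120.8 MPa (compressive)
Final answer: (a) ε_th = 0.001725, (b) σ = -120.8 MPa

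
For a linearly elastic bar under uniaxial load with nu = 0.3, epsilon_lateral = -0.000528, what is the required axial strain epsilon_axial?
Model: a linearly elastic bar under uniaxial load, so epsilon_lateral = -nu·epsilon_axial.
Solve for epsilon_axial: epsilon_axial = -epsilon_lateral / nu.
Substitute:
  epsilon_axial = -(-0.000528) / 0.3
  epsilon_axial = 0.00176
Final answer: epsilon_axial = 0.00176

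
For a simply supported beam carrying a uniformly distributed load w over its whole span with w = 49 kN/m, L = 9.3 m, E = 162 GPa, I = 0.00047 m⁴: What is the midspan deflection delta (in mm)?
Model: a simply supported beam carrying a uniformly distributed load w over its whole span, so delta = (5·w·L^4) / (384·E·I).
Convert to SI units:
  w = 49 kN/m = 49000 N/m
  E = 162 GPa = 1.62 × 10¹¹ Pa
Substitute:
  delta = (5 × 49000 × 9.3^4) / (384 × (1.62 × 10¹¹) × 0.00047)
  delta = 0.06268 m
Convert: delta = 0.06268 m = 62.68 mm
Final answer: delta = 62.68 mm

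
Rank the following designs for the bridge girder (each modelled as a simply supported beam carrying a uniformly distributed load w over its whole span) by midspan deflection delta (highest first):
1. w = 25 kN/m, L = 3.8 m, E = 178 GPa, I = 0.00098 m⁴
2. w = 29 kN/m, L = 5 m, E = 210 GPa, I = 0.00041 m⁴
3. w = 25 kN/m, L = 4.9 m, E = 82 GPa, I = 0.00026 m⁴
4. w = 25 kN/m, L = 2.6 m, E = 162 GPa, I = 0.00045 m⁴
Model: a simply supported beam carrying a uniformly distributed load w over its whole span, so delta = (5·w·L^4) / (384·E·I) (SI units).
  Case 1: delta = (5 × 25000 × 3.8^4) / (384 × (1.78 × 10¹¹) × 0.00098) = 0.0003891 m = 0.3891 mm
  Case 2: delta = (5 × 29000 × 5^4) / (384 × (2.1 × 10¹¹) × 0.00041) = 0.002741 m = 2.741 mm
  Case 3: delta = (5 × 25000 × 4.9^4) / (384 × (8.2 × 10¹⁰) × 0.00026) = 0.008802 m = 8.802 mm
  Case 4: delta = (5 × 25000 × 2.6^4) / (384 × (1.62 × 10¹¹) × 0.00045) = 0.0002041 m = 0.2041 mm
Ordering: 8.802 mm (case 3) > 2.741 mm (case 2) > 0.3891 mm (case 1) > 0.2041 mm (case 4)
Final answer: 3, 2, 1, 4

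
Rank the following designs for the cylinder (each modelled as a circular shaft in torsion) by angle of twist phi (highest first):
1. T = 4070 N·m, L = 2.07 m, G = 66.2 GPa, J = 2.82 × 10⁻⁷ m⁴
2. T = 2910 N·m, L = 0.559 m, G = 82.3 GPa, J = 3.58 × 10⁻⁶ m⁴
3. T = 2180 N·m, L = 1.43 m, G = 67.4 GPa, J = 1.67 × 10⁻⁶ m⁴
Model: a circular shaft in torsion, so phi = (T·L) / (G·J) (SI units).
  Case 1: phi = (4070 × 2.07) / ((6.62 × 10¹⁰) × (2.82 × 10⁻⁷)) = 0.4513 rad = 25.86°
  Case 2: phi = (2910 × 0.559) / ((8.23 × 10¹⁰) × (3.58 × 10⁻⁶)) = 0.005521 rad = 0.3163°
  Case 3: phi = (2180 × 1.43) / ((6.74 × 10¹⁰) × (1.67 × 10⁻⁶)) = 0.0277 rad = 1.587°
Ordering: 25.86° (case 1) > 1.587° (case 3) > 0.3163° (case 2)
Final answer: 1, 3, 2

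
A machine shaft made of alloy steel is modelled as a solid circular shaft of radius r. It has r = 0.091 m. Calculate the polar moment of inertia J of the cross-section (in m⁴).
Model: a solid circular shaft of radius r, so J = (π·r^4) / 2.
Substitute:
  J = (π × 0.091^4) / 2
  J = 0.0001077 m⁴
Final answer: J = 0.0001077 m⁴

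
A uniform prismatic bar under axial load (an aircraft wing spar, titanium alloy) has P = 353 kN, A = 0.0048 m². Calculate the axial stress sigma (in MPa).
Model: a uniform prismatic bar under axial load, so sigma = P / A.
Convert to SI units:
  P = 353 kN = 353000 N
Substitute:
  sigma = 353000 / 0.0048
  sigma = 7.354 × 10⁷ Pa
Convert: sigma = 7.354 × 10⁷ Pa = 73.54 MPa
Final answer: sigma = 73.54 MPa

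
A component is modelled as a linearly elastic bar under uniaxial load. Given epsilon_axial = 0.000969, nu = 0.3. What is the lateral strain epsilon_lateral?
Model: a linearly elastic bar under uniaxial load, so epsilon_lateral = -nu·epsilon_axial.
Substitute:
  epsilon_lateral = -(0.3 × 0.000969)
  epsilon_lateral = -0.0002907
Final answer: epsilon_lateral = -0.0002907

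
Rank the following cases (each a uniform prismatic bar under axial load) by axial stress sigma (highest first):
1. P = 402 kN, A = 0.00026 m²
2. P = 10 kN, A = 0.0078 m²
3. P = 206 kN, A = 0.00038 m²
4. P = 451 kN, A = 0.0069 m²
Model: a uniform prismatic bar under axial load, so sigma = P / A (SI units).
  Case 1: sigma = 402000 / 0.00026 = 1.546 × 10⁹ Pa = 1546 MPa
  Case 2: sigma = 10000 / 0.0078 = 1.282 × 10⁶ Pa = 1.282 MPa
  Case 3: sigma = 206000 / 0.00038 = 5.421 × 10⁸ Pa = 542.1 MPa
  Case 4: sigma = 451000 / 0.0069 = 6.536 × 10⁷ Pa = 65.36 MPa
Ordering: 1546 MPa (case 1) > 542.1 MPa (case 3) > 65.36 MPa (case 4) > 1.282 MPa (case 2)
Final answer: 1, 3, 4, 2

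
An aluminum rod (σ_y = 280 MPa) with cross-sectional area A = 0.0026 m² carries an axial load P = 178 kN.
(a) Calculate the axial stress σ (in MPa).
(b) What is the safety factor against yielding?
(a) Axial stress σ = P/A. Convert P = 178 kN = 178000 N.
  σ = 178000 / 0.0026 = 6.846 × 10⁷ Pa = 68.46 MPa
(b) Safety factor SF = σ_y/σ = 280 / 68.46 = 4.09
Final answer: (a) σ = 68.46 MPa, (b) SF = 4.09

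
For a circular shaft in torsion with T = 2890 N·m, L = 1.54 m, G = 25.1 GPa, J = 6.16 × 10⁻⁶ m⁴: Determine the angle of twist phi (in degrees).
Model: a circular shaft in torsion, so phi = (T·L) / (G·J).
Convert to SI units:
  G = 25.1 GPa = 2.51 × 10¹⁰ Pa
Substitute:
  phi = (2890 × 1.54) / ((2.51 × 10¹⁰) × (6.16 × 10⁻⁶))
  phi = 0.02878 rad
Convert to degrees: phi = 0.02878 × 180/π = 1.649°
Final answer: phi = 1.649°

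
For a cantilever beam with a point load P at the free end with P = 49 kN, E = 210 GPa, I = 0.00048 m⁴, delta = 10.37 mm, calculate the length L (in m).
Model: a cantilever beam with a point load P at the free end, so delta = (P·L^3) / (3·E·I).
Solve for L: L = ((3·delta·E·I) / P)^(1/3).
Convert to SI units:
  P = 49 kN = 49000 N
  E = 210 GPa = 2.1 × 10¹¹ Pa
  delta = 10.37 mm = 0.01037 m
Substitute:
  L = ((3 × 0.01037 × (2.1 × 10¹¹) × 0.00048) / 49000)^(1/3)
  L = 4 m
Final answer: L = 4 m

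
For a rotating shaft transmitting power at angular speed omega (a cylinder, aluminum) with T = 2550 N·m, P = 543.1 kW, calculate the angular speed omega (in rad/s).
Model: a rotating shaft transmitting power at angular speed omega, so P = T·omega.
Solve for omega: omega = P / T.
Convert to SI units:
  P = 543.1 kW = 543100 W
Substitute:
  omega = 543100 / 2550
  omega = 213 rad/s
Final answer: omega = 213 rad/s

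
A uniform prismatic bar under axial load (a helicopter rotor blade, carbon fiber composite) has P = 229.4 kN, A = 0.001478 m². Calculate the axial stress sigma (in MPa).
Model: a uniform prismatic bar under axial load, so sigma = P / A.
Convert to SI units:
  P = 229.4 kN = 229400 N
Substitute:
  sigma = 229400 / 0.001478
  sigma = 1.552 × 10⁸ Pa
Convert: sigma = 1.552 × 10⁸ Pa = 155.2 MPa
Final answer: sigma = 155.2 MPa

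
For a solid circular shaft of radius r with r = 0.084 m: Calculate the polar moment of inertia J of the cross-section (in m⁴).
Model: a solid circular shaft of radius r, so J = (π·r^4) / 2.
Substitute:
  J = (π × 0.084^4) / 2
  J = 7.821 × 10⁻⁵ m⁴
Final answer: J = 7.821 × 10⁻⁵ m⁴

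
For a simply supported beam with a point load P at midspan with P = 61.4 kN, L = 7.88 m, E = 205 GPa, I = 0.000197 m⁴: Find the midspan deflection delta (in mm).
Model: a simply supported beam with a point load P at midspan, so delta = (P·L^3) / (48·E·I).
Convert to SI units:
  P = 61.4 kN = 61400 N
  E = 205 GPa = 2.05 × 10¹¹ Pa
Substitute:
  delta = (61400 × 7.88^3) / (48 × (2.05 × 10¹¹) × 0.000197)
  delta = 0.0155 m
Convert: delta = 0.0155 m = 15.5 mm
Final answer: delta = 15.5 mm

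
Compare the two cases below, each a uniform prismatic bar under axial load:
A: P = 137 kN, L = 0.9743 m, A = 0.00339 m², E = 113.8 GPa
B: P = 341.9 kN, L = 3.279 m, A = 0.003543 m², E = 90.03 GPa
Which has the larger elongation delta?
Model: a uniform prismatic bar under axial load, so delta = (P·L) / (A·E) (SI units).
  A: delta = (137000 × 0.9743) / (0.00339 × (1.138 × 10¹¹)) = 0.000346 m = 0.346 mm
  B: delta = (341900 × 3.279) / (0.003543 × (9.003 × 10¹⁰)) = 0.003515 m = 3.515 mm
3.515 mm > 0.346 mm, so B is larger.
Final answer: B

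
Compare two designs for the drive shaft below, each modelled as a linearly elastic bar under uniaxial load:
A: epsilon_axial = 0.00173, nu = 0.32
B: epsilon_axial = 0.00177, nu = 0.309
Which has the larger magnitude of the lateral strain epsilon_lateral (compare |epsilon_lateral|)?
Model: a linearly elastic bar under uniaxial load, so epsilon_lateral = -nu·epsilon_axial (SI units).
  A: epsilon_lateral = -(0.32 × 0.00173) = -0.0005536
  B: epsilon_lateral = -(0.309 × 0.00177) = -0.0005469
|epsilon_lateral|: A = 0.0005536, B = 0.0005469, so A is larger in magnitude.
Final answer: A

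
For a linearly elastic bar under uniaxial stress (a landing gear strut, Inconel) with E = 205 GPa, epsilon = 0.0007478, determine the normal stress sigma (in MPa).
Model: a linearly elastic bar under uniaxial stress, so epsilon = sigma / E.
Solve for sigma: sigma = epsilon·E.
Convert to SI units:
  E = 205 GPa = 2.05 × 10¹¹ Pa
Substitute:
  sigma = 0.0007478 × (2.05 × 10¹¹)
  sigma = 1.533 × 10⁸ Pa
Convert: sigma = 1.533 × 10⁸ Pa = 153.3 MPa
Final answer: sigma = 153.3 MPa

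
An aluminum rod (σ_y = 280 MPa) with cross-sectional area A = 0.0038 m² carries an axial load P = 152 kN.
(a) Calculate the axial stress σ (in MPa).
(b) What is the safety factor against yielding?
(a) Axial stress σ = P/A. Convert P = 152 kN = 152000 N.
  σ = 152000 / 0.0038 = 4 × 10⁷ Pa = 40 MPa
(b) Safety factor SF = σ_y/σ = 280 / 40 = 7
Final answer: (a) σ = 40 MPa, (b) SF = 7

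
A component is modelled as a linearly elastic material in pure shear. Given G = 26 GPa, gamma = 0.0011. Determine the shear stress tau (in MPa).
Model: a linearly elastic material in pure shear, so tau = G·gamma.
Convert to SI units:
  G = 26 GPa = 2.6 × 10¹⁰ Pa
Substitute:
  tau = (2.6 × 10¹⁰) × 0.0011
  tau = 2.86 × 10⁷ Pa
Convert: tau = 2.86 × 10⁷ Pa = 28.6 MPa
Final answer: tau = 28.6 MPa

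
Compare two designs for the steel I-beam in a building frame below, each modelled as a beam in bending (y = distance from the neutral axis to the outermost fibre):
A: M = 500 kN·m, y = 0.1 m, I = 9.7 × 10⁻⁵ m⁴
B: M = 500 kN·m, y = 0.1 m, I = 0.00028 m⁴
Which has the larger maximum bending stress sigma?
Model: a beam in bending (y = distance from the neutral axis to the outermost fibre), so sigma = (M·y) / I (SI units).
  A: sigma = (500000 × 0.1) / (9.7 × 10⁻⁵) = 5.155 × 10⁸ Pa = 515.5 MPa
  B: sigma = (500000 × 0.1) / 0.00028 = 1.786 × 10⁸ Pa = 178.6 MPa
515.5 MPa > 178.6 MPa, so A is larger.
Final answer: A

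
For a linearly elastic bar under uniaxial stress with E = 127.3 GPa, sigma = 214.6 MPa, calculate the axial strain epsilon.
Model: a linearly elastic bar under uniaxial stress, so sigma = E·epsilon.
Solve for epsilon: epsilon = sigma / E.
Convert to SI units:
  E = 127.3 GPa = 1.273 × 10¹¹ Pa
  sigma = 214.6 MPa = 2.146 × 10⁸ Pa
Substitute:
  epsilon = (2.146 × 10⁸) / (1.273 × 10¹¹)
  epsilon = 0.001686
Final answer: epsilon = 0.001686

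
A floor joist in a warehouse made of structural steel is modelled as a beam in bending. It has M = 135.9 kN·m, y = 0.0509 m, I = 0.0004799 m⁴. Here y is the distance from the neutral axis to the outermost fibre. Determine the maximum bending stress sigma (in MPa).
Model: a beam in bending, so sigma = (M·y) / I.
Convert to SI units:
  M = 135.9 kN·m = 135900 N·m
Substitute:
  sigma = (135900 × 0.0509) / 0.0004799
  sigma = 1.441 × 10⁷ Pa
Convert: sigma = 1.441 × 10⁷ Pa = 14.41 MPa
Final answer: sigma = 14.41 MPa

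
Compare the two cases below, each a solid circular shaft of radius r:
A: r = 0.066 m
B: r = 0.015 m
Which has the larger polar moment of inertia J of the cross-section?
Model: a solid circular shaft of radius r, so J = (π·r^4) / 2 (SI units).
  A: J = (π × 0.066^4) / 2 = 2.981 × 10⁻⁵ m⁴
  B: J = (π × 0.015^4) / 2 = 7.952 × 10⁻⁸ m⁴
2.981 × 10⁻⁵ m⁴ > 7.952 × 10⁻⁸ m⁴, so A is larger.
Final answer: A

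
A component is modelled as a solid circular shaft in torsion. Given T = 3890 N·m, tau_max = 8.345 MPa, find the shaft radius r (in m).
Model: a solid circular shaft in torsion, so tau_max = (2·T) / (π·r^3).
Solve for r: r = ((2·T) / (π·tau_max))^(1/3).
Convert to SI units:
  tau_max = 8.345 MPa = 8.345 × 10⁶ Pa
Substitute:
  r = ((2 × 3890) / (π × (8.345 × 10⁶)))^(1/3)
  r = 0.0667 m
Final answer: r = 0.0667 m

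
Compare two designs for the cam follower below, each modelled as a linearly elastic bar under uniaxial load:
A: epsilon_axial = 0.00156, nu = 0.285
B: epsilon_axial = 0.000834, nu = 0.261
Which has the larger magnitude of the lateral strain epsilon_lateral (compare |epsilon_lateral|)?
Model: a linearly elastic bar under uniaxial load, so epsilon_lateral = -nu·epsilon_axial (SI units).
  A: epsilon_lateral = -(0.285 × 0.00156) = -0.0004446
  B: epsilon_lateral = -(0.261 × 0.000834) = -0.0002177
|epsilon_lateral|: A = 0.0004446, B = 0.0002177, so A is larger in magnitude.
Final answer: A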